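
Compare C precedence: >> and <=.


'>>' is shift (level 8); '<=' is relational (level 7)
Higher level binds tighter
'>>' has higher precedence than '<='


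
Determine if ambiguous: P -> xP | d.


right-linear, alternatives start with distinct terminals 'x' vs 'd': unique leftmost derivation
Unambiguous


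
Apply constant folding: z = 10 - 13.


10 - 13 = -3 at compile time
Optimized: z = -3


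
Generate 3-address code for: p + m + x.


Break into single-operator statements:
t1 = p + m
t2 = t1 + x


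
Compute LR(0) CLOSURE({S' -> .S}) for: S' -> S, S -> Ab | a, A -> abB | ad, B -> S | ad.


Start: S' -> .S
For each item with dot before a nonterminal B, add B -> .γ for every B-production
Closure: [S' -> .S, S -> .Ab, S -> .a, A -> .abB, A -> .ad]


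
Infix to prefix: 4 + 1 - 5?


left-to-right (same/higher precedence on left): tree is (- (+ 4 1) 5)
Prefix: - + 4 1 5


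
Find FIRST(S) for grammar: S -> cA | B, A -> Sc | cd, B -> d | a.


Per alternative of S: FIRST(cA) = {c}; FIRST(B) = {a, d}
FIRST(S) = {a, c, d}


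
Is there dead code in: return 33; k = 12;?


statement follows a return and is unreachable
Dead: 'k = 12'


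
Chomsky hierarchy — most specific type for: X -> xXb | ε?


Single nonterminal LHS, but x^n b^n is not regular
Classification: Type 2 (Context-Free)


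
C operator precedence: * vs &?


'*' is multiplicative (level 10); '&' is bitwise AND (level 5)
Higher level binds tighter
'*' has higher precedence than '&'


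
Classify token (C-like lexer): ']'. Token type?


Pattern: delimiter/punctuation
Type: PUNCTUATION


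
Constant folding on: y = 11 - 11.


11 - 11 = 0 at compile time
Optimized: y = 0


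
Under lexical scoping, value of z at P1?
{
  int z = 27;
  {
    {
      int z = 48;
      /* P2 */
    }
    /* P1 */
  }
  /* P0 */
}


P1's block does not declare z; resolves to the enclosing declaration at depth 0
z = 27


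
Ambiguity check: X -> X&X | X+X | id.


'id&id+id' has two parse trees (no precedence encoded between & and +)
Ambiguous


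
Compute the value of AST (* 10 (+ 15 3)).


Evaluate inner: (+ 15 3) = 18
Evaluate root: (* 10 18) = 180
Result: 180


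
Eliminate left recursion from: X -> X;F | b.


Left-recursive alternatives: X;F; non-recursive: b
Introduce X': X -> bX', X' -> ;FX' | ε


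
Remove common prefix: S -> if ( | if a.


Common prefix: 'if'
Factored: S -> if S', S' -> ( | a


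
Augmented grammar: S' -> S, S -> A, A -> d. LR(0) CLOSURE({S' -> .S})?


Start: S' -> .S
For each item with dot before a nonterminal B, add B -> .γ for every B-production
Closure: [S' -> .S, S -> .A, A -> .d]


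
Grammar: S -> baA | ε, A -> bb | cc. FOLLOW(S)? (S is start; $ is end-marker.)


$ ∈ FOLLOW(S). For each A -> αBβ: add FIRST(β)\{ε} to FOLLOW(B); if β nullable, add FOLLOW(A).
FOLLOW(S) = {$}


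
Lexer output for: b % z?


Scan left to right, longest-match per lexeme
Tokens: ID(b), OP(%), ID(z)


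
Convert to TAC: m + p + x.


Break into single-operator statements:
t1 = m + p
t2 = t1 + x


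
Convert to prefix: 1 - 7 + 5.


left-to-right (same/higher precedence on left): tree is (+ (- 1 7) 5)
Prefix: + - 1 7 5


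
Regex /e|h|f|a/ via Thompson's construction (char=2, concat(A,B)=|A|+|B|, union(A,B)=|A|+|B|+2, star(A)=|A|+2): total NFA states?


Syntax tree has 4 char leaf(s), 3 union(s), 0 star(s)
chars contribute 4×2 = 8; each union adds +2; each star adds +2
Total: 8 + 6 + 0 = 14 states


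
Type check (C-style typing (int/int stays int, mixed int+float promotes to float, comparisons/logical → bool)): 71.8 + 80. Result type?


Operand types: float + int
Rule: mixed int/float promotes to float; int/int stays int
Result type: float


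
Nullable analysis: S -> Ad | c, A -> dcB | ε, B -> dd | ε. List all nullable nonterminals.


A nonterminal is nullable iff some alternative derives ε (directly, or every symbol in it is nullable)
Nullable: {A, B}


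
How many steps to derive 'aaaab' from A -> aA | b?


Derivation: A => aA => aaA => aaaA => aaaaA => aaaab
Steps: 5


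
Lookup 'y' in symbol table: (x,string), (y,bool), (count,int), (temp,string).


Lookup 'y' → type bool


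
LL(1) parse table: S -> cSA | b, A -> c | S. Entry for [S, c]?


For [S, c]: 'c' ∈ FIRST(cSA)
Entry: S -> cSA


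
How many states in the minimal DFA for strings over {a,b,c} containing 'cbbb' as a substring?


KMP-style automaton: 4 progress states + 1 absorbing accept = 5
Minimal DFA: 5 states


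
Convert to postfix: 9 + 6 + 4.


Left to right (same or higher precedence on left)
Postfix: 9 6 + 4 +


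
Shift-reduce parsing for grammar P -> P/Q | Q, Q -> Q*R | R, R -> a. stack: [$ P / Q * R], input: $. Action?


handle 'Q*R' on top
Action: reduce (Q -> Q*R)


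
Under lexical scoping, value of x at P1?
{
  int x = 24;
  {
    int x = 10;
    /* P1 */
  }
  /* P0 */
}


x declared in the same block as P1
x = 10


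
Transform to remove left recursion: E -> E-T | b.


Left-recursive alternatives: E-T; non-recursive: b
Introduce E': E -> bE', E' -> -TE' | ε


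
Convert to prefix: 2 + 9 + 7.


left-to-right (same/higher precedence on left): tree is (+ (+ 2 9) 7)
Prefix: + + 2 9 7


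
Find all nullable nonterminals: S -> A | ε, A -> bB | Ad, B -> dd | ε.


A nonterminal is nullable iff some alternative derives ε (directly, or every symbol in it is nullable)
Nullable: {B, S}


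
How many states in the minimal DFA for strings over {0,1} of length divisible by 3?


Track length mod 3: states 0..2, accept at 0
Minimal DFA: 3 states


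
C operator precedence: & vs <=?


'<=' is relational (level 7); '&' is bitwise AND (level 5)
Higher level binds tighter
'<=' has higher precedence than '&'


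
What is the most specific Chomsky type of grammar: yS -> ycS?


LHS has context (more than one symbol) and |LHS| ≤ |RHS|
Classification: Type 1 (Context-Sensitive)


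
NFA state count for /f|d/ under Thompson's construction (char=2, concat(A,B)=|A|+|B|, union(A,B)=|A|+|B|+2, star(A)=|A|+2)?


Syntax tree has 2 char leaf(s), 1 union(s), 0 star(s)
chars contribute 2×2 = 4; each union adds +2; each star adds +2
Total: 4 + 2 + 0 = 6 states


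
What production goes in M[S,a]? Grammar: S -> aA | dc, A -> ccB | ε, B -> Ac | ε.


For [S, a]: 'a' ∈ FIRST(aA)
Entry: S -> aA


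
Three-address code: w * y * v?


Break into single-operator statements:
t1 = w * y
t2 = t1 * v


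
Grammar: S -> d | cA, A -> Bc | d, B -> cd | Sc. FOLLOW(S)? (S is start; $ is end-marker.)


$ ∈ FOLLOW(S). For each A -> αBβ: add FIRST(β)\{ε} to FOLLOW(B); if β nullable, add FOLLOW(A).
FOLLOW(S) = {$, c}


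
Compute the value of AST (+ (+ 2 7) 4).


Evaluate inner: (+ 2 7) = 9
Evaluate root: (+ 9 4) = 13
Result: 13


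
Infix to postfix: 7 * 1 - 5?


Left to right (same or higher precedence on left)
Postfix: 7 1 * 5 -


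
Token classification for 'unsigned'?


Pattern: reserved word
Type: KEYWORD


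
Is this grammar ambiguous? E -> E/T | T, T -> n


precedence layered via separate nonterminal T: deterministic
Unambiguous


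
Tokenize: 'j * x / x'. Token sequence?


Scan left to right, longest-match per lexeme
Tokens: ID(j), OP(*), ID(x), OP(/), ID(x)


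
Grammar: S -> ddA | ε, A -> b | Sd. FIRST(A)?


Per alternative of A: FIRST(b) = {b}; FIRST(Sd) = {d}
FIRST(A) = {b, d}


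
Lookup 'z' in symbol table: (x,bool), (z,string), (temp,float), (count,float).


Lookup 'z' → type string


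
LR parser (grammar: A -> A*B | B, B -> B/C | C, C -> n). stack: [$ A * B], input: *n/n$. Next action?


handle 'A*B' on top; lookahead ∈ FOLLOW(A) = {*, $}
Action: reduce (A -> A*B)


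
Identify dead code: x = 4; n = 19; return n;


x is assigned but never read
Dead: 'x = 4'


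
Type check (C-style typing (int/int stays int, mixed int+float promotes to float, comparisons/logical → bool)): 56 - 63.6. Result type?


Operand types: int - float
Rule: mixed int/float promotes to float; int/int stays int
Result type: float


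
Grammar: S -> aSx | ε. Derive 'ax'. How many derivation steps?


Derivation: S => aSx => ax
Steps: 2


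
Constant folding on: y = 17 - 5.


17 - 5 = 12 at compile time
Optimized: y = 12


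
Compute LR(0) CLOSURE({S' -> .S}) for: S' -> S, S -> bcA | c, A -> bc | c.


Start: S' -> .S
For each item with dot before a nonterminal B, add B -> .γ for every B-production
Closure: [S' -> .S, S -> .bcA, S -> .c]


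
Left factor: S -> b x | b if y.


Common prefix: 'b'
Factored: S -> b S', S' -> x | if y


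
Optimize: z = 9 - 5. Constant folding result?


9 - 5 = 4 at compile time
Optimized: z = 4


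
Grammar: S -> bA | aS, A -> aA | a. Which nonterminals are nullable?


A nonterminal is nullable iff some alternative derives ε (directly, or every symbol in it is nullable)
Nullable: {}


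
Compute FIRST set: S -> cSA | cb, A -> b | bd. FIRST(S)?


Per alternative of S: FIRST(cSA) = {c}; FIRST(cb) = {c}
FIRST(S) = {c}


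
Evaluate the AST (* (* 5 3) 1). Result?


Evaluate inner: (* 5 3) = 15
Evaluate root: (* 15 1) = 15
Result: 15


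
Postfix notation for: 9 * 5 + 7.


Left to right (same or higher precedence on left)
Postfix: 9 5 * 7 +


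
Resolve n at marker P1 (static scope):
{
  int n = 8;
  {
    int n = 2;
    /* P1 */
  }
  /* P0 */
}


n declared in the same block as P1
n = 2


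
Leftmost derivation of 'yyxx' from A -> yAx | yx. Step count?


Derivation: A => yAx => yyxx
Steps: 2


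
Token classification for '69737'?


Pattern: digits only
Type: INTEGER_LITERAL


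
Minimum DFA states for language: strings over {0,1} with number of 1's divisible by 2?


Track (count of 1) mod 2: states 0..1, accept at 0
Minimal DFA: 2 states


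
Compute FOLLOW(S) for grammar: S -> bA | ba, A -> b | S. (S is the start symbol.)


$ ∈ FOLLOW(S). For each A -> αBβ: add FIRST(β)\{ε} to FOLLOW(B); if β nullable, add FOLLOW(A).
FOLLOW(S) = {$}


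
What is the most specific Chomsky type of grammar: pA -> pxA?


LHS has context (more than one symbol) and |LHS| ≤ |RHS|
Classification: Type 1 (Context-Sensitive)


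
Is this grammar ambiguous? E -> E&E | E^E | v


'v&v^v' has two parse trees (no precedence encoded between & and ^)
Ambiguous


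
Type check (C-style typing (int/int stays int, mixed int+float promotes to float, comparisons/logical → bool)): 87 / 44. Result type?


Operand types: int / int
Rule: mixed int/float promotes to float; int/int stays int
Result type: int


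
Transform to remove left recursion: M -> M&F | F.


Left-recursive alternatives: M&F; non-recursive: F
Introduce M': M -> FM', M' -> &FM' | ε


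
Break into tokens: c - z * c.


Scan left to right, longest-match per lexeme
Tokens: ID(c), OP(-), ID(z), OP(*), ID(c)


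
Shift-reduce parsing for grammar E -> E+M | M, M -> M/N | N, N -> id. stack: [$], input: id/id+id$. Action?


no handle on stack; shift 'id'
Action: shift


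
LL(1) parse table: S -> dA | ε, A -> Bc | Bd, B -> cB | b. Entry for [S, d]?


For [S, d]: 'd' ∈ FIRST(dA)
Entry: S -> dA


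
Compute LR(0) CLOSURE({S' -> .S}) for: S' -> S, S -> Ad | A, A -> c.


Start: S' -> .S
For each item with dot before a nonterminal B, add B -> .γ for every B-production
Closure: [S' -> .S, S -> .Ad, S -> .A, A -> .c]


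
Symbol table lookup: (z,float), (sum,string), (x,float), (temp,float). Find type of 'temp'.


Lookup 'temp' → type float


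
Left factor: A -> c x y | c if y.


Common prefix: 'c'
Factored: A -> c A', A' -> x y | if y


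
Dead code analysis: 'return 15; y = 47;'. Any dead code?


statement follows a return and is unreachable
Dead: 'y = 47'


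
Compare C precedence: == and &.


'==' is equality (level 6); '&' is bitwise AND (level 5)
Higher level binds tighter
'==' has higher precedence than '&'


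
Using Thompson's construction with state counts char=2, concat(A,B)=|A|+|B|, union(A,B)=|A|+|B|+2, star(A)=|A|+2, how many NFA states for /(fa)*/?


Syntax tree has 2 char leaf(s), 0 union(s), 1 star(s)
chars contribute 2×2 = 4; each union adds +2; each star adds +2
Total: 4 + 0 + 2 = 6 states


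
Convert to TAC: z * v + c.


Break into single-operator statements:
t1 = z * v
t2 = t1 + c


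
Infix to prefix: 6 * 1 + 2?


left-to-right (same/higher precedence on left): tree is (+ (* 6 1) 2)
Prefix: + * 6 1 2


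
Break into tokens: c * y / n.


Scan left to right, longest-match per lexeme
Tokens: ID(c), OP(*), ID(y), OP(/), ID(n)


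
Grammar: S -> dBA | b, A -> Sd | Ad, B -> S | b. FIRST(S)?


Per alternative of S: FIRST(dBA) = {d}; FIRST(b) = {b}
FIRST(S) = {b, d}


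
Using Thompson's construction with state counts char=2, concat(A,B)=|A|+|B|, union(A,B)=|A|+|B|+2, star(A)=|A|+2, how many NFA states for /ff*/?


Syntax tree has 2 char leaf(s), 0 union(s), 1 star(s)
chars contribute 2×2 = 4; each union adds +2; each star adds +2
Total: 4 + 0 + 2 = 6 states


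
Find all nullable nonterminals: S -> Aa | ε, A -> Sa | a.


A nonterminal is nullable iff some alternative derives ε (directly, or every symbol in it is nullable)
Nullable: {S}


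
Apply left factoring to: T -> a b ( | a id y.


Common prefix: 'a'
Factored: T -> a T', T' -> b ( | id y


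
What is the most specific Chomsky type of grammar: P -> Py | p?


Left-linear: every RHS is a terminal or one nonterminal followed by a terminal
Classification: Type 3 (Regular)


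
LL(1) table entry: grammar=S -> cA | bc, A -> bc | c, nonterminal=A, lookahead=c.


For [A, c]: 'c' ∈ FIRST(c)
Entry: A -> c


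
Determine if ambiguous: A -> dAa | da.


balanced d^n…a^n: each string has a unique parse
Unambiguous


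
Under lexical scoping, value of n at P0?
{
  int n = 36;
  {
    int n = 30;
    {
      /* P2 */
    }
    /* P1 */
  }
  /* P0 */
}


n declared in the same block as P0
n = 36


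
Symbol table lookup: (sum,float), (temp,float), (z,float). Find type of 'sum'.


Lookup 'sum' → type float


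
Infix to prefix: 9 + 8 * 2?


'*' binds tighter: tree is (+ 9 (* 8 2))
Prefix: + 9 * 8 2


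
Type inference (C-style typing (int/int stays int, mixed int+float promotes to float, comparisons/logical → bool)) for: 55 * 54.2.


Operand types: int * float
Rule: mixed int/float promotes to float; int/int stays int
Result type: float


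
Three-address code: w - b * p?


Break into single-operator statements:
t1 = b * p
t2 = w - t1


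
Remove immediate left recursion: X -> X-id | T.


Left-recursive alternatives: X-id; non-recursive: T
Introduce X': X -> TX', X' -> -idX' | ε


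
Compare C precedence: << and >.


'<<' is shift (level 8); '>' is relational (level 7)
Higher level binds tighter
'<<' has higher precedence than '>'


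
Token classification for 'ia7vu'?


Pattern: letter/underscore followed by alphanumerics, not a keyword
Type: IDENTIFIER


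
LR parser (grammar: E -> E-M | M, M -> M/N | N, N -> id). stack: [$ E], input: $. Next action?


start symbol E on stack, input exhausted
Action: accept


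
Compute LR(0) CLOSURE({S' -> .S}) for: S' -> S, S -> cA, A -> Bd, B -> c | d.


Start: S' -> .S
For each item with dot before a nonterminal B, add B -> .γ for every B-production
Closure: [S' -> .S, S -> .cA]


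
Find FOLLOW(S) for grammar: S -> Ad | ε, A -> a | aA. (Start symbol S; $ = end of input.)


$ ∈ FOLLOW(S). For each A -> αBβ: add FIRST(β)\{ε} to FOLLOW(B); if β nullable, add FOLLOW(A).
FOLLOW(S) = {$}


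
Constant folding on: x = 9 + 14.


9 + 14 = 23 at compile time
Optimized: x = 23


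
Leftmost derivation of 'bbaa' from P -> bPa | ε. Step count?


Derivation: P => bPa => bbPaa => bbaa
Steps: 3


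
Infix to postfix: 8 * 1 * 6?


Left to right (same or higher precedence on left)
Postfix: 8 1 * 6 *


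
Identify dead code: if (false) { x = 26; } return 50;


condition is constant false, so the whole block is unreachable
Dead: 'if (false) { x = 26; }'


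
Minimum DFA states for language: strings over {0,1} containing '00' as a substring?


KMP-style automaton: 2 progress states + 1 absorbing accept = 3
Minimal DFA: 3 states


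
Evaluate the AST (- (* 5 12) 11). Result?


Evaluate inner: (* 5 12) = 60
Evaluate root: (- 60 11) = 49
Result: 49


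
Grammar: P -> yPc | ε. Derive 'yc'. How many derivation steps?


Derivation: P => yPc => yc
Steps: 2


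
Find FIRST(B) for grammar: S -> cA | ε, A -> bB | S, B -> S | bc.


Per alternative of B: FIRST(S) = {c, ε}; FIRST(bc) = {b}
FIRST(B) = {b, c, ε}


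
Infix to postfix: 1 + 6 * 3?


* has higher precedence, evaluate 6*3 first
Postfix: 1 6 3 * +


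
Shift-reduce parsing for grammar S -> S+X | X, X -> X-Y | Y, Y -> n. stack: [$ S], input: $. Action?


start symbol S on stack, input exhausted
Action: accept


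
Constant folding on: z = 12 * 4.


12 * 4 = 48 at compile time
Optimized: z = 48


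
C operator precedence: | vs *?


'*' is multiplicative (level 10); '|' is bitwise OR (level 3)
Higher level binds tighter
'*' has higher precedence than '|'


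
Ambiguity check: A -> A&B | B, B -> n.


precedence layered via separate nonterminal B: deterministic
Unambiguous


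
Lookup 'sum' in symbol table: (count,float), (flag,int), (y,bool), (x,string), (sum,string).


Lookup 'sum' → type string


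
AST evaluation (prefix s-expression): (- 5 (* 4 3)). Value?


Evaluate inner: (* 4 3) = 12
Evaluate root: (- 5 12) = -7
Result: -7


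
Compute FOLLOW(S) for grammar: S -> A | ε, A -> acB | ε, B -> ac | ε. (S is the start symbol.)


$ ∈ FOLLOW(S). For each A -> αBβ: add FIRST(β)\{ε} to FOLLOW(B); if β nullable, add FOLLOW(A).
FOLLOW(S) = {$}


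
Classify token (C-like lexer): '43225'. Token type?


Pattern: digits only
Type: INTEGER_LITERAL


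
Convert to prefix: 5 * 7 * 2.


left-to-right (same/higher precedence on left): tree is (* (* 5 7) 2)
Prefix: * * 5 7 2


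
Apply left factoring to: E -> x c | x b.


Common prefix: 'x'
Factored: E -> x E', E' -> c | b


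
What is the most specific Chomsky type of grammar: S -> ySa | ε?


Single nonterminal LHS, but y^n a^n is not regular
Classification: Type 2 (Context-Free)


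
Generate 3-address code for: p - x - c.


Break into single-operator statements:
t1 = p - x
t2 = t1 - c


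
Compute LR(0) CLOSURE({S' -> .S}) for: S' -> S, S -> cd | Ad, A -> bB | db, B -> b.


Start: S' -> .S
For each item with dot before a nonterminal B, add B -> .γ for every B-production
Closure: [S' -> .S, S -> .cd, S -> .Ad, A -> .bB, A -> .db]


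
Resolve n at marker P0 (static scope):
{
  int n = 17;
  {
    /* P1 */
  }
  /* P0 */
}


n declared in the same block as P0
n = 17


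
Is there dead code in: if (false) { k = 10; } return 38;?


condition is constant false, so the whole block is unreachable
Dead: 'if (false) { k = 10; }'


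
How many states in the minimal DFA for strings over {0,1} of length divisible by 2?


Track length mod 2: states 0..1, accept at 0
Minimal DFA: 2 states


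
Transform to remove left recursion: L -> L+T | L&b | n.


Left-recursive alternatives: L+T, L&b; non-recursive: n
Introduce L': L -> nL', L' -> +TL' | &bL' | ε


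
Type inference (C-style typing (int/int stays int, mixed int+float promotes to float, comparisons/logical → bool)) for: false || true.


Operand types: bool || bool
Rule: logical operators take bool operands and yield bool
Result type: bool


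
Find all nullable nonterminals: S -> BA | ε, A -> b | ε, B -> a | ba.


A nonterminal is nullable iff some alternative derives ε (directly, or every symbol in it is nullable)
Nullable: {A, S}


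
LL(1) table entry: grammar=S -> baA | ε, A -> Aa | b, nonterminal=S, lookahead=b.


For [S, b]: 'b' ∈ FIRST(baA)
Entry: S -> baA


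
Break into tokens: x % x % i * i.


Scan left to right, longest-match per lexeme
Tokens: ID(x), OP(%), ID(x), OP(%), ID(i), OP(*), ID(i)


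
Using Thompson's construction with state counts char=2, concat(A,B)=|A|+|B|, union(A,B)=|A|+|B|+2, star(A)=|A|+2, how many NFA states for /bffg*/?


Syntax tree has 4 char leaf(s), 0 union(s), 1 star(s)
chars contribute 4×2 = 8; each union adds +2; each star adds +2
Total: 8 + 0 + 2 = 10 states


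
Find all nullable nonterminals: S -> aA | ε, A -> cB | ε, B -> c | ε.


A nonterminal is nullable iff some alternative derives ε (directly, or every symbol in it is nullable)
Nullable: {A, B, S}


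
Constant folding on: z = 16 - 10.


16 - 10 = 6 at compile time
Optimized: z = 6


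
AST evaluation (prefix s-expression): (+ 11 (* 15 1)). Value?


Evaluate inner: (* 15 1) = 15
Evaluate root: (+ 11 15) = 26
Result: 26


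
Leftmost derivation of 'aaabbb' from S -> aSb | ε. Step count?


Derivation: S => aSb => aaSbb => aaaSbbb => aaabbb
Steps: 4


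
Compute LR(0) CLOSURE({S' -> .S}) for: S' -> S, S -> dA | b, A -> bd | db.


Start: S' -> .S
For each item with dot before a nonterminal B, add B -> .γ for every B-production
Closure: [S' -> .S, S -> .dA, S -> .b]


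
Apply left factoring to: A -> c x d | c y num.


Common prefix: 'c'
Factored: A -> c A', A' -> x d | y num


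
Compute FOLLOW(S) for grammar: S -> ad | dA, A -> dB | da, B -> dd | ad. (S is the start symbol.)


$ ∈ FOLLOW(S). For each A -> αBβ: add FIRST(β)\{ε} to FOLLOW(B); if β nullable, add FOLLOW(A).
FOLLOW(S) = {$}


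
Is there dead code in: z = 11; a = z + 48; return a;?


z is read by a's definition; a is returned
No dead code


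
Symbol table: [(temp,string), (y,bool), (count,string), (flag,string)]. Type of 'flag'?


Lookup 'flag' → type string


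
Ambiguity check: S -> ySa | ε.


balanced y^n…a^n: each string has a unique parse
Unambiguous


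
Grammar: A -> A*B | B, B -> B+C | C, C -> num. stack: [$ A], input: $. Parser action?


start symbol A on stack, input exhausted
Action: accept


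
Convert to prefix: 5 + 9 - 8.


left-to-right (same/higher precedence on left): tree is (- (+ 5 9) 8)
Prefix: - + 5 9 8


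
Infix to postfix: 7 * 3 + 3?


Left to right (same or higher precedence on left)
Postfix: 7 3 * 3 +


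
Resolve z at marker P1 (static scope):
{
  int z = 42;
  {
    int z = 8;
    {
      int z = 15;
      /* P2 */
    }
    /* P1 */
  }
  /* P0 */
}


z declared in the same block as P1
z = 8


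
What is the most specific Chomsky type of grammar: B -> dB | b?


Right-linear: every RHS is a terminal or a terminal followed by one nonterminal
Classification: Type 3 (Regular)


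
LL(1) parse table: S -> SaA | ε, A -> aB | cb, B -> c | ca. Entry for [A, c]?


For [A, c]: 'c' ∈ FIRST(cb)
Entry: A -> cb


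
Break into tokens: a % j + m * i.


Scan left to right, longest-match per lexeme
Tokens: ID(a), OP(%), ID(j), OP(+), ID(m), OP(*), ID(i)


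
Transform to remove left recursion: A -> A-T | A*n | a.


Left-recursive alternatives: A-T, A*n; non-recursive: a
Introduce A': A -> aA', A' -> -TA' | *nA' | ε


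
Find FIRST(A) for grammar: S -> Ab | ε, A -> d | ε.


Per alternative of A: FIRST(d) = {d}; FIRST(ε) = {ε}
FIRST(A) = {d, ε}


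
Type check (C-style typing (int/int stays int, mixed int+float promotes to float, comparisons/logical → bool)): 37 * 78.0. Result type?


Operand types: int * float
Rule: mixed int/float promotes to float; int/int stays int
Result type: float


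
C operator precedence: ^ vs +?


'+' is additive (level 9); '^' is bitwise XOR (level 4)
Higher level binds tighter
'+' has higher precedence than '^'


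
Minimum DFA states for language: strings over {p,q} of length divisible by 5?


Track length mod 5: states 0..4, accept at 0
Minimal DFA: 5 states


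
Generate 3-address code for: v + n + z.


Break into single-operator statements:
t1 = v + n
t2 = t1 + z


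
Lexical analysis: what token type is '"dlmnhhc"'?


Pattern: double-quoted sequence
Type: STRING_LITERAL


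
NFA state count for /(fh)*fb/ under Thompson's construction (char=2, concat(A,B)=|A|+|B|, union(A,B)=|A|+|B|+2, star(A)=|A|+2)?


Syntax tree has 4 char leaf(s), 0 union(s), 1 star(s)
chars contribute 4×2 = 8; each union adds +2; each star adds +2
Total: 8 + 0 + 2 = 10 states


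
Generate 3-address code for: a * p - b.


Break into single-operator statements:
t1 = a * p
t2 = t1 - b


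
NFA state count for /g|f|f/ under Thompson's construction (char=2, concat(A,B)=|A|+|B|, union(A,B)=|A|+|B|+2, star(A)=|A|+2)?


Syntax tree has 3 char leaf(s), 2 union(s), 0 star(s)
chars contribute 3×2 = 6; each union adds +2; each star adds +2
Total: 6 + 4 + 0 = 10 states


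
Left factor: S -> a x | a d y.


Common prefix: 'a'
Factored: S -> a S', S' -> x | d y


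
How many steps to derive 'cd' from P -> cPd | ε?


Derivation: P => cPd => cd
Steps: 2


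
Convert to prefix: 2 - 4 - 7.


left-to-right (same/higher precedence on left): tree is (- (- 2 4) 7)
Prefix: - - 2 4 7


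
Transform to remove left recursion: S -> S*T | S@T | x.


Left-recursive alternatives: S*T, S@T; non-recursive: x
Introduce S': S -> xS', S' -> *TS' | @TS' | ε


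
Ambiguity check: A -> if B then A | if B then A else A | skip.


dangling else: 'if B then if B then skip else skip' parses two ways
Ambiguous


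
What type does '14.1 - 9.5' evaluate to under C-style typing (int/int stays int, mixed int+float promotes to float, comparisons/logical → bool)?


Operand types: float - float
Rule: mixed int/float promotes to float; int/int stays int
Result type: float


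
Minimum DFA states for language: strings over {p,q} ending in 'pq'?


Track the longest suffix of input matching a prefix of 'pq': 3 classes (prefixes of length 0..2)
Minimal DFA: 3 states


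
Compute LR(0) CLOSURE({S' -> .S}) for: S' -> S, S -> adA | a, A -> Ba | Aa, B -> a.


Start: S' -> .S
For each item with dot before a nonterminal B, add B -> .γ for every B-production
Closure: [S' -> .S, S -> .adA, S -> .a]


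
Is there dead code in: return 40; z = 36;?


statement follows a return and is unreachable
Dead: 'z = 36'


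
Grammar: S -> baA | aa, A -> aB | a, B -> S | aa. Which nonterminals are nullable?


A nonterminal is nullable iff some alternative derives ε (directly, or every symbol in it is nullable)
Nullable: {}


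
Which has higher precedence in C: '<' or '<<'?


'<<' is shift (level 8); '<' is relational (level 7)
Higher level binds tighter
'<<' has higher precedence than '<'


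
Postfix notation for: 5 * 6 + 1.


Left to right (same or higher precedence on left)
Postfix: 5 6 * 1 +


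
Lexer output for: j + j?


Scan left to right, longest-match per lexeme
Tokens: ID(j), OP(+), ID(j)


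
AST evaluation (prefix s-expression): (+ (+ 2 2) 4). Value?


Evaluate inner: (+ 2 2) = 4
Evaluate root: (+ 4 4) = 8
Result: 8


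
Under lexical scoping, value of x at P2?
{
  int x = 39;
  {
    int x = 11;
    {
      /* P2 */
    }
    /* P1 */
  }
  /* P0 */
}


P2's block does not declare x; resolves to the enclosing declaration at depth 1
x = 11


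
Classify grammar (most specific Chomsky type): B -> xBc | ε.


Single nonterminal LHS, but x^n c^n is not regular
Classification: Type 2 (Context-Free)


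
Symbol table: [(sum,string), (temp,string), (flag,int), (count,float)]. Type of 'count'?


Lookup 'count' → type float


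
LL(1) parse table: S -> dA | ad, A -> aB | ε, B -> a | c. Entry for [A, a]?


For [A, a]: 'a' ∈ FIRST(aB)
Entry: A -> aB


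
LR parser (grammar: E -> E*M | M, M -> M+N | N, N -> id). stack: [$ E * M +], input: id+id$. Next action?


no handle; shift 'id'
Action: shift


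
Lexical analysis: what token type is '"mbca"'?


Pattern: double-quoted sequence
Type: STRING_LITERAL


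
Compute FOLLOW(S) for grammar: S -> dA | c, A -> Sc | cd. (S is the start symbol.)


$ ∈ FOLLOW(S). For each A -> αBβ: add FIRST(β)\{ε} to FOLLOW(B); if β nullable, add FOLLOW(A).
FOLLOW(S) = {$, c}


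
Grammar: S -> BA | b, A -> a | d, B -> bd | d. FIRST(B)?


Per alternative of B: FIRST(bd) = {b}; FIRST(d) = {d}
FIRST(B) = {b, d}


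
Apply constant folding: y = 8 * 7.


8 * 7 = 56 at compile time
Optimized: y = 56


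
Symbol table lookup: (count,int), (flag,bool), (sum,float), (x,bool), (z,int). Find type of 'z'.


Lookup 'z' → type int


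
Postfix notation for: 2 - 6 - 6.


Left to right (same or higher precedence on left)
Postfix: 2 6 - 6 -


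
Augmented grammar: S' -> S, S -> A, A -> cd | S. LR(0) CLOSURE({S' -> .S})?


Start: S' -> .S
For each item with dot before a nonterminal B, add B -> .γ for every B-production
Closure: [S' -> .S, S -> .A, A -> .cd, A -> .S]


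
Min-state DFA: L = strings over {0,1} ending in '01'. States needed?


Track the longest suffix of input matching a prefix of '01': 3 classes (prefixes of length 0..2)
Minimal DFA: 3 states


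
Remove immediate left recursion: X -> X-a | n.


Left-recursive alternatives: X-a; non-recursive: n
Introduce X': X -> nX', X' -> -aX' | ε


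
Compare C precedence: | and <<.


'<<' is shift (level 8); '|' is bitwise OR (level 3)
Higher level binds tighter
'<<' has higher precedence than '|'


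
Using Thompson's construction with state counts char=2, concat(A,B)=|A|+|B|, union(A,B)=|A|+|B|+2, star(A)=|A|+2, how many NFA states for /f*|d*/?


Syntax tree has 2 char leaf(s), 1 union(s), 2 star(s)
chars contribute 2×2 = 4; each union adds +2; each star adds +2
Total: 4 + 2 + 4 = 10 states


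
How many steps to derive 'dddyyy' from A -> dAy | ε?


Derivation: A => dAy => ddAyy => dddAyyy => dddyyy
Steps: 4


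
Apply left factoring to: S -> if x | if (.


Common prefix: 'if'
Factored: S -> if S', S' -> x | (


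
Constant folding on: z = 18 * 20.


18 * 20 = 360 at compile time
Optimized: z = 360


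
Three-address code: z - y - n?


Break into single-operator statements:
t1 = z - y
t2 = t1 - n


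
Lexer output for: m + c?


Scan left to right, longest-match per lexeme
Tokens: ID(m), OP(+), ID(c)


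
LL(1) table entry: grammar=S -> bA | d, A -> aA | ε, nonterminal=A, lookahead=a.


For [A, a]: 'a' ∈ FIRST(aA)
Entry: A -> aA


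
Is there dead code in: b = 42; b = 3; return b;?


first assignment to b is overwritten before any read
Dead: 'b = 42'


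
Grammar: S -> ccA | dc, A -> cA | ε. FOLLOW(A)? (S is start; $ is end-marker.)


$ ∈ FOLLOW(S). For each A -> αBβ: add FIRST(β)\{ε} to FOLLOW(B); if β nullable, add FOLLOW(A).
FOLLOW(A) = {$}


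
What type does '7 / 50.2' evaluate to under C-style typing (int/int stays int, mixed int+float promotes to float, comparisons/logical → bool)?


Operand types: int / float
Rule: mixed int/float promotes to float; int/int stays int
Result type: float


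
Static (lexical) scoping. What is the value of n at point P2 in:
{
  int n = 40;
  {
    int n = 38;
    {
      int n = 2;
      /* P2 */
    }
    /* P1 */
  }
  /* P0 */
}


n declared in the same block as P2
n = 2


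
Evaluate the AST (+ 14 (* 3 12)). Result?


Evaluate inner: (* 3 12) = 36
Evaluate root: (+ 14 36) = 50
Result: 50


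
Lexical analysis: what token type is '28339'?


Pattern: digits only
Type: INTEGER_LITERAL


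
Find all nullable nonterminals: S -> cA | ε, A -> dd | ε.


A nonterminal is nullable iff some alternative derives ε (directly, or every symbol in it is nullable)
Nullable: {A, S}


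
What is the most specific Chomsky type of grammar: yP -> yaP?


LHS has context (more than one symbol) and |LHS| ≤ |RHS|
Classification: Type 1 (Context-Sensitive)


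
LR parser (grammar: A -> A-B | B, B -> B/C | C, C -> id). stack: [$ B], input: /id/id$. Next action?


shift '/' to continue B -> B/C
Action: shift


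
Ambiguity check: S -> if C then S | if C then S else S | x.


dangling else: 'if C then if C then x else x' parses two ways
Ambiguous


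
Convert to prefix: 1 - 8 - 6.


left-to-right (same/higher precedence on left): tree is (- (- 1 8) 6)
Prefix: - - 1 8 6


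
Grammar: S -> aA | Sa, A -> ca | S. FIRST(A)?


Per alternative of A: FIRST(ca) = {c}; FIRST(S) = {a}
FIRST(A) = {a, c}


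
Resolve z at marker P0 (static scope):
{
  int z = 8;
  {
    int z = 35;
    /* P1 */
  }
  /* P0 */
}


z declared in the same block as P0
z = 8


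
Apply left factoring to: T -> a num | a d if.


Common prefix: 'a'
Factored: T -> a T', T' -> num | d if


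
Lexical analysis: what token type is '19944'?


Pattern: digits only
Type: INTEGER_LITERAL


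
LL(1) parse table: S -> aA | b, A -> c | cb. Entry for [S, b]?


For [S, b]: 'b' ∈ FIRST(b)
Entry: S -> b


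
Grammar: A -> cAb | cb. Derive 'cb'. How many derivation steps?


Derivation: A => cb
Steps: 1


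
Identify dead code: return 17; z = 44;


statement follows a return and is unreachable
Dead: 'z = 44'


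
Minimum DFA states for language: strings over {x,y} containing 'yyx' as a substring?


KMP-style automaton: 3 progress states + 1 absorbing accept = 4
Minimal DFA: 4 states


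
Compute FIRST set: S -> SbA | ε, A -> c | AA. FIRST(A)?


Per alternative of A: FIRST(c) = {c}; FIRST(AA) = {c}
FIRST(A) = {c}


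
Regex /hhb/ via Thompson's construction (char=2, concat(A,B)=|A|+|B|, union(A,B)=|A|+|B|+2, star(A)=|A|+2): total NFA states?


Syntax tree has 3 char leaf(s), 0 union(s), 0 star(s)
chars contribute 3×2 = 6; each union adds +2; each star adds +2
Total: 6 + 0 + 0 = 6 states


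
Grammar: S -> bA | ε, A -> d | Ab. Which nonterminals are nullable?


A nonterminal is nullable iff some alternative derives ε (directly, or every symbol in it is nullable)
Nullable: {S}


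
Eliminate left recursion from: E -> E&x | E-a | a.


Left-recursive alternatives: E&x, E-a; non-recursive: a
Introduce E': E -> aE', E' -> &xE' | -aE' | ε


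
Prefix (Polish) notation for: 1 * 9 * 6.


left-to-right (same/higher precedence on left): tree is (* (* 1 9) 6)
Prefix: * * 1 9 6


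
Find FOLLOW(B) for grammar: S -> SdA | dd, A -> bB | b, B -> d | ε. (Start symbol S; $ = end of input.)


$ ∈ FOLLOW(S). For each A -> αBβ: add FIRST(β)\{ε} to FOLLOW(B); if β nullable, add FOLLOW(A).
FOLLOW(B) = {$, d}


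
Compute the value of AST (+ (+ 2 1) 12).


Evaluate inner: (+ 2 1) = 3
Evaluate root: (+ 3 12) = 15
Result: 15


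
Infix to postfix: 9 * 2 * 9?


Left to right (same or higher precedence on left)
Postfix: 9 2 * 9 *


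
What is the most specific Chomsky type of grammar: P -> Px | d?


Left-linear: every RHS is a terminal or one nonterminal followed by a terminal
Classification: Type 3 (Regular)


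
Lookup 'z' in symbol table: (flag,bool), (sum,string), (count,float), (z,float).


Lookup 'z' → type float


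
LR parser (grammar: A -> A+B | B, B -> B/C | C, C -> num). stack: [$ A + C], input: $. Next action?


'C' (not preceded by B/) is the handle for B -> C
Action: reduce (B -> C)


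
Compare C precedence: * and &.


'*' is multiplicative (level 10); '&' is bitwise AND (level 5)
Higher level binds tighter
'*' has higher precedence than '&'


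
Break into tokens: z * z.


Scan left to right, longest-match per lexeme
Tokens: ID(z), OP(*), ID(z)


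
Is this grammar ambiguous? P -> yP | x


right-linear, alternatives start with distinct terminals 'y' vs 'x': unique leftmost derivation
Unambiguous


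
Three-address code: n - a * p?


Break into single-operator statements:
t1 = a * p
t2 = n - t1


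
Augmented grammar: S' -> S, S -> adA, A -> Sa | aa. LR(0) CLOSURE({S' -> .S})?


Start: S' -> .S
For each item with dot before a nonterminal B, add B -> .γ for every B-production
Closure: [S' -> .S, S -> .adA]


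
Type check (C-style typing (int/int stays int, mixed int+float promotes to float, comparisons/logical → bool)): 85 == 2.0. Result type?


Operand types: int == float
Rule: comparison yields bool
Result type: bool


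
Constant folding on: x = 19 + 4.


19 + 4 = 23 at compile time
Optimized: x = 23


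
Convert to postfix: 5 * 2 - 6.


Left to right (same or higher precedence on left)
Postfix: 5 2 * 6 -


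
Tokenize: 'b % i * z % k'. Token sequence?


Scan left to right, longest-match per lexeme
Tokens: ID(b), OP(%), ID(i), OP(*), ID(z), OP(%), ID(k)


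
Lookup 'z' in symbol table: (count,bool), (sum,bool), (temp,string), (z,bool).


Lookup 'z' → type bool


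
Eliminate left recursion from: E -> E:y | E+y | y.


Left-recursive alternatives: E:y, E+y; non-recursive: y
Introduce E': E -> yE', E' -> :yE' | +yE' | ε


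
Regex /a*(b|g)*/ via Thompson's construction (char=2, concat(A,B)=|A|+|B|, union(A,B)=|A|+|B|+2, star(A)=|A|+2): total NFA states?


Syntax tree has 3 char leaf(s), 1 union(s), 2 star(s)
chars contribute 3×2 = 6; each union adds +2; each star adds +2
Total: 6 + 2 + 4 = 12 states


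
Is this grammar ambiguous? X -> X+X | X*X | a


'a+a*a' has two parse trees (no precedence encoded between + and *)
Ambiguous


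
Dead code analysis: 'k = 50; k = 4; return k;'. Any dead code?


first assignment to k is overwritten before any read
Dead: 'k = 50'


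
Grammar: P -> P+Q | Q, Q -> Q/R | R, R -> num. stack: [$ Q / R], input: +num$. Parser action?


handle 'Q/R' on top
Action: reduce (Q -> Q/R)


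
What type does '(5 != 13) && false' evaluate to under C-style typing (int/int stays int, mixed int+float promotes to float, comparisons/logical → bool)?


Operand types: bool && bool
Rule: logical operators take bool operands and yield bool
Result type: bool


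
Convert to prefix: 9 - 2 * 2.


'*' binds tighter: tree is (- 9 (* 2 2))
Prefix: - 9 * 2 2


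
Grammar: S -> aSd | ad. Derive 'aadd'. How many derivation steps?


Derivation: S => aSd => aadd
Steps: 2


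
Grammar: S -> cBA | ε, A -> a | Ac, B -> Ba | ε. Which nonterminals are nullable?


A nonterminal is nullable iff some alternative derives ε (directly, or every symbol in it is nullable)
Nullable: {B, S}


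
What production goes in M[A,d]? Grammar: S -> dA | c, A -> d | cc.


For [A, d]: 'd' ∈ FIRST(d)
Entry: A -> d


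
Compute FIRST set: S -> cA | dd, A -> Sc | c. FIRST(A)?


Per alternative of A: FIRST(Sc) = {c, d}; FIRST(c) = {c}
FIRST(A) = {c, d}


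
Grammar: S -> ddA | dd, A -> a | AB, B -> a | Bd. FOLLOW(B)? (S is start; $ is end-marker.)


$ ∈ FOLLOW(S). For each A -> αBβ: add FIRST(β)\{ε} to FOLLOW(B); if β nullable, add FOLLOW(A).
FOLLOW(B) = {$, a, d}


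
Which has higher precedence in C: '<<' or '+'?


'+' is additive (level 9); '<<' is shift (level 8)
Higher level binds tighter
'+' has higher precedence than '<<'


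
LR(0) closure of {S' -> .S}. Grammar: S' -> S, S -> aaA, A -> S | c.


Start: S' -> .S
For each item with dot before a nonterminal B, add B -> .γ for every B-production
Closure: [S' -> .S, S -> .aaA]
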